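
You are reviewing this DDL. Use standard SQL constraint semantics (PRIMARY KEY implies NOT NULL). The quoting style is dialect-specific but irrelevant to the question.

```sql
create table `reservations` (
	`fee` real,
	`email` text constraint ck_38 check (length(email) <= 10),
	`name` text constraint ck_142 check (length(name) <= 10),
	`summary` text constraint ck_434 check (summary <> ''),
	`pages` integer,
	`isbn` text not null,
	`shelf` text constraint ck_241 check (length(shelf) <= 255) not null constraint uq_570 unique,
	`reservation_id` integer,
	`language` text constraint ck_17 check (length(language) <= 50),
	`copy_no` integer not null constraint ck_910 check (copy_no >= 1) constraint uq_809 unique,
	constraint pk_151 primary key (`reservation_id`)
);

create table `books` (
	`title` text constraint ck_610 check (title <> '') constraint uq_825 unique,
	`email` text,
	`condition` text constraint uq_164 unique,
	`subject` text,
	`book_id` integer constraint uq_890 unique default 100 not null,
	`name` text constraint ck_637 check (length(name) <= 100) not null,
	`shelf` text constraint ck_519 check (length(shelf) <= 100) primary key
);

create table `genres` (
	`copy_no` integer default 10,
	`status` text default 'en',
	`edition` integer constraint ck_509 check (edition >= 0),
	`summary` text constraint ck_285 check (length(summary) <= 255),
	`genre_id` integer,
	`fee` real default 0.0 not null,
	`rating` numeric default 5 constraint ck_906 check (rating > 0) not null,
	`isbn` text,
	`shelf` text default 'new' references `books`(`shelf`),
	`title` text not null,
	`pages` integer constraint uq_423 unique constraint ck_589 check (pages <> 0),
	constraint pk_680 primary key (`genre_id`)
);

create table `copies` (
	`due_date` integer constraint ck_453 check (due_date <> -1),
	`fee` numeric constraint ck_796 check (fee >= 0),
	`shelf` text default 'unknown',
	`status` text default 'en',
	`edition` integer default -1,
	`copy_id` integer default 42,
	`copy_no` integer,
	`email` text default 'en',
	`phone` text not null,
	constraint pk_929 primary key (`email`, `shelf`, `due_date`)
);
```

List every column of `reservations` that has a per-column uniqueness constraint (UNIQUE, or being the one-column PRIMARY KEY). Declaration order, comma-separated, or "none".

shelf, reservation_id, copy_no

- fee: no UNIQUE or single-column PK constraint.
- email: no UNIQUE or single-column PK constraint.
- name: no UNIQUE or single-column PK constraint.
- summary: no UNIQUE or single-column PK constraint.
- pages: no UNIQUE or single-column PK constraint.
- isbn: no UNIQUE or single-column PK constraint.
- shelf: declared UNIQUE → unique.
- reservation_id: single-column PRIMARY KEY → unique.
- language: no UNIQUE or single-column PK constraint.
- copy_no: declared UNIQUE → unique.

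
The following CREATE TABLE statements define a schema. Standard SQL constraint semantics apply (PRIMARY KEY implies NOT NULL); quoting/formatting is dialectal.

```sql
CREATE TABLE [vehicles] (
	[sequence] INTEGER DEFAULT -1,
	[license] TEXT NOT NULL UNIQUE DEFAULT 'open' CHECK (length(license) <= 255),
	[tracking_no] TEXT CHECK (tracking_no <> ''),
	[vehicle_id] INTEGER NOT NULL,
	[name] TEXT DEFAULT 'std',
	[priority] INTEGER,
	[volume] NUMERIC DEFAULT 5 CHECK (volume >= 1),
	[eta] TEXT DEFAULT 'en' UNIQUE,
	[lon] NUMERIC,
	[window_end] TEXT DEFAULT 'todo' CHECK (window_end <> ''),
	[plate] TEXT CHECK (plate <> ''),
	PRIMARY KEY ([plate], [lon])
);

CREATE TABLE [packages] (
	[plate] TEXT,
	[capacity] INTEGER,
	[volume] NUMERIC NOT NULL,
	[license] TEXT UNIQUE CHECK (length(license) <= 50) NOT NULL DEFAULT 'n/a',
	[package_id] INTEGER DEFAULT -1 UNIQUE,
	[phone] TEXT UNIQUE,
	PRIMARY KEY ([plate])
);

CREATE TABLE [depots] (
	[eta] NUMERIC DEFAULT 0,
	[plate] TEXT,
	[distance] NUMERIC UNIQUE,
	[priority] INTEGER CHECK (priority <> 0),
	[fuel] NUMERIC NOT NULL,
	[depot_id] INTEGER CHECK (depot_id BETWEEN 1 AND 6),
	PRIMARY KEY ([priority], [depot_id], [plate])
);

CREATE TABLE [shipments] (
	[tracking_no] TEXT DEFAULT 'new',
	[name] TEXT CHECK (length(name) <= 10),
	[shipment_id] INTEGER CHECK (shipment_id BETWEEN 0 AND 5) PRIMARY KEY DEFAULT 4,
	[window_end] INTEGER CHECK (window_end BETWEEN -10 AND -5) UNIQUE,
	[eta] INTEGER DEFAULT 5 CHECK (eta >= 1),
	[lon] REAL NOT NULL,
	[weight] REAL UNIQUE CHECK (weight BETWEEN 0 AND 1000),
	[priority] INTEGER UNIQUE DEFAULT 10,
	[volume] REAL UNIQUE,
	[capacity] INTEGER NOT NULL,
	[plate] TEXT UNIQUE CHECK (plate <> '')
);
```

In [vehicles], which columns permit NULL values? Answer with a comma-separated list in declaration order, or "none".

sequence, tracking_no, name, priority, volume, eta, window_end

- sequence: DEFAULT only fills an omitted column; an explicit NULL is still allowed → nullable.
- license: declared NOT NULL → not nullable.
- tracking_no: CHECK does not forbid NULL (a CHECK constraint passes when its expression is NULL) → nullable.
- vehicle_id: declared NOT NULL → not nullable.
- name: DEFAULT only fills an omitted column; an explicit NULL is still allowed → nullable.
- priority: no NOT NULL constraint applies → nullable.
- volume: CHECK does not forbid NULL (a CHECK constraint passes when its expression is NULL) → nullable.
- eta: UNIQUE does not imply NOT NULL → nullable.
- lon: part of the PRIMARY KEY, which implies NOT NULL → not nullable.
- window_end: CHECK does not forbid NULL (a CHECK constraint passes when its expression is NULL) → nullable.
- plate: part of the PRIMARY KEY, which implies NOT NULL → not nullable.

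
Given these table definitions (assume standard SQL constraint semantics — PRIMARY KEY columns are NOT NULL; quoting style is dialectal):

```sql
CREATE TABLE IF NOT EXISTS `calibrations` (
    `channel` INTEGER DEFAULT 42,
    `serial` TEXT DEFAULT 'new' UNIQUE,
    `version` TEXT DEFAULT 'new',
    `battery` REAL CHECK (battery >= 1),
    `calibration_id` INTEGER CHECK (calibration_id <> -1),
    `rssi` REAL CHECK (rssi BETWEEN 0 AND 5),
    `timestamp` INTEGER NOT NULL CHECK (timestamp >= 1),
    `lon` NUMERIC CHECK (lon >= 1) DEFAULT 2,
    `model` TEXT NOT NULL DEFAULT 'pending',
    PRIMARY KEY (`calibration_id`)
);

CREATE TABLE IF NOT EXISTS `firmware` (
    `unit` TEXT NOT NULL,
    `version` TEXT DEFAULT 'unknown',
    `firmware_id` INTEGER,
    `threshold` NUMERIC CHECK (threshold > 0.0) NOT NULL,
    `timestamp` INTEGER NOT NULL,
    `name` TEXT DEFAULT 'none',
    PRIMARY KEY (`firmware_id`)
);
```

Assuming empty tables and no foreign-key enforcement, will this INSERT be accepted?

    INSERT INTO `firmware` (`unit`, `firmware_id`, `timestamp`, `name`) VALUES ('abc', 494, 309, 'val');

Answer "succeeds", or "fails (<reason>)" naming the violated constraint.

fails (NOT NULL on threshold)

threshold is omitted from the column list and has no DEFAULT, so it would receive NULL.
But threshold is declared NOT NULL.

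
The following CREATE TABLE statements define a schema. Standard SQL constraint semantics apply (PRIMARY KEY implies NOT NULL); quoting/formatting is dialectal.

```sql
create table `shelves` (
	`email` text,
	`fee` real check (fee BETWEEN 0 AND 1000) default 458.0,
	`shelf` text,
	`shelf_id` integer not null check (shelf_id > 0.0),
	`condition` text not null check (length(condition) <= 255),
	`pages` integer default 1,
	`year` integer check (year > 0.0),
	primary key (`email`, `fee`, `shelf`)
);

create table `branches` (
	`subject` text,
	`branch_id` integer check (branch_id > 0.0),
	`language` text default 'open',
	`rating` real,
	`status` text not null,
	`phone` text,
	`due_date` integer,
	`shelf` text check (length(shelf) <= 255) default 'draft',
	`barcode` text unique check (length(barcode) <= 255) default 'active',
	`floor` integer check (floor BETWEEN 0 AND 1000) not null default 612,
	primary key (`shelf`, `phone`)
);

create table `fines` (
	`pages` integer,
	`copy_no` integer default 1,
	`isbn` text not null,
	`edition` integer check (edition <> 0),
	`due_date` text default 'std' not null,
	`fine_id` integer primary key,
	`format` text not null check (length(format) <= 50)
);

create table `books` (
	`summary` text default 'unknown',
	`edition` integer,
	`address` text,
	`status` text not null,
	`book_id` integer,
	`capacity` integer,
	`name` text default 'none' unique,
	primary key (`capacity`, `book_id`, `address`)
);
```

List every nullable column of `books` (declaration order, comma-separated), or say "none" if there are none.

- summary: DEFAULT only fills an omitted column; an explicit NULL is still allowed → nullable.
- edition: no NOT NULL constraint applies → nullable.
- address: part of the PRIMARY KEY, which implies NOT NULL → not nullable.
- status: declared NOT NULL → not nullable.
- book_id: part of the PRIMARY KEY, which implies NOT NULL → not nullable.
- capacity: part of the PRIMARY KEY, which implies NOT NULL → not nullable.
- name: UNIQUE does not imply NOT NULL → nullable.

summary, edition, name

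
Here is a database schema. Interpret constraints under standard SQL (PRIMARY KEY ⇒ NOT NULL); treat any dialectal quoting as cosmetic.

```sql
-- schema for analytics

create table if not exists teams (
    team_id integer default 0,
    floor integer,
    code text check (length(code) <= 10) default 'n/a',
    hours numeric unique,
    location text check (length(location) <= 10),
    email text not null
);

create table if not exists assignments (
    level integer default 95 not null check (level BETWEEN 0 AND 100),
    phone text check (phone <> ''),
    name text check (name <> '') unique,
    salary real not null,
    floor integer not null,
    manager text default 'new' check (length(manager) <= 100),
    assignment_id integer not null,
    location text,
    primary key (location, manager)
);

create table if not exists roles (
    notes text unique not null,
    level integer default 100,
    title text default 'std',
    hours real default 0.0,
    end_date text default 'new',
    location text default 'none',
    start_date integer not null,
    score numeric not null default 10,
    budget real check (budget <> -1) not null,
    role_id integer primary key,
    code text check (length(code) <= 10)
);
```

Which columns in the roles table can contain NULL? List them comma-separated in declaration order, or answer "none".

level, title, hours, end_date, location, code

- notes: declared NOT NULL → not nullable.
- level: DEFAULT only fills an omitted column; an explicit NULL is still allowed → nullable.
- title: DEFAULT only fills an omitted column; an explicit NULL is still allowed → nullable.
- hours: DEFAULT only fills an omitted column; an explicit NULL is still allowed → nullable.
- end_date: DEFAULT only fills an omitted column; an explicit NULL is still allowed → nullable.
- location: DEFAULT only fills an omitted column; an explicit NULL is still allowed → nullable.
- start_date: declared NOT NULL → not nullable.
- score: declared NOT NULL → not nullable.
- budget: declared NOT NULL → not nullable.
- role_id: part of the PRIMARY KEY, which implies NOT NULL → not nullable.
- code: CHECK does not forbid NULL (a CHECK constraint passes when its expression is NULL) → nullable.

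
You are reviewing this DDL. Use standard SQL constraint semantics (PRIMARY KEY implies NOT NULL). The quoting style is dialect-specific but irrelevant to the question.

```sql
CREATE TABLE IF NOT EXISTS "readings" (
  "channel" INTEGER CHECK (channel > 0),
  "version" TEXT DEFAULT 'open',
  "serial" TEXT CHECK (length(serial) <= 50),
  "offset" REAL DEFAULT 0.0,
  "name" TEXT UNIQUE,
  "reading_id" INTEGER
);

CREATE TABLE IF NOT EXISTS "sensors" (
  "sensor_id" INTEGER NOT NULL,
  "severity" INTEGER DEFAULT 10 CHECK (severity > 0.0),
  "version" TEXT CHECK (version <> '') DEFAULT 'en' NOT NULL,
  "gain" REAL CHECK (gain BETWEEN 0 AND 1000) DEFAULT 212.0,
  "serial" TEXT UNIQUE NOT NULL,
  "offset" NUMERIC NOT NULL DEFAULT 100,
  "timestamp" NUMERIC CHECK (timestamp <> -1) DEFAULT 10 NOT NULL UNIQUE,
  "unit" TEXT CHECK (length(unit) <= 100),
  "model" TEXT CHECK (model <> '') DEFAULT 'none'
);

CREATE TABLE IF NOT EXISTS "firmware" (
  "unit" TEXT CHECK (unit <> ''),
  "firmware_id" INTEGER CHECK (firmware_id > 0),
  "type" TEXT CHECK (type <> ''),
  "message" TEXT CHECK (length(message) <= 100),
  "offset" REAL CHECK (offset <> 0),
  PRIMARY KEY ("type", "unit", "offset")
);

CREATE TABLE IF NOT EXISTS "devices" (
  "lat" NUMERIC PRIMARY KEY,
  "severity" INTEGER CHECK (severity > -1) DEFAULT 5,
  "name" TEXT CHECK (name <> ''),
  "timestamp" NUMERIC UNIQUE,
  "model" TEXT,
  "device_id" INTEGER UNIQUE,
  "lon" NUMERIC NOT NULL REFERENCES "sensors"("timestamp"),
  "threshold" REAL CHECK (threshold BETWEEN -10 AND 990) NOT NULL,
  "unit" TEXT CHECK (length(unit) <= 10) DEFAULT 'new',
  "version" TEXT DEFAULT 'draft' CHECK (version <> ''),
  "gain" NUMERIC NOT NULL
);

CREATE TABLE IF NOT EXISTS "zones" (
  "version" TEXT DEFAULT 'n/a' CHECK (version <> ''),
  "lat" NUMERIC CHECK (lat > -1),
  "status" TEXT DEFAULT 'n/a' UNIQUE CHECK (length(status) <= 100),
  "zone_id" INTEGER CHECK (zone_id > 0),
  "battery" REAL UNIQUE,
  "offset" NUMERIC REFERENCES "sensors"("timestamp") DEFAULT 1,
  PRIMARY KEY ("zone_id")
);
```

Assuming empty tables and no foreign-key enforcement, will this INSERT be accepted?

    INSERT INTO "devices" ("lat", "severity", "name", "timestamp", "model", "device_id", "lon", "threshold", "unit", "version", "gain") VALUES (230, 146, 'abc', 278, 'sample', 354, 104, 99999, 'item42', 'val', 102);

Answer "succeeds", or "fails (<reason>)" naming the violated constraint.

fails (CHECK on threshold)

The value 99999 for threshold violates CHECK (threshold BETWEEN -10 AND 990).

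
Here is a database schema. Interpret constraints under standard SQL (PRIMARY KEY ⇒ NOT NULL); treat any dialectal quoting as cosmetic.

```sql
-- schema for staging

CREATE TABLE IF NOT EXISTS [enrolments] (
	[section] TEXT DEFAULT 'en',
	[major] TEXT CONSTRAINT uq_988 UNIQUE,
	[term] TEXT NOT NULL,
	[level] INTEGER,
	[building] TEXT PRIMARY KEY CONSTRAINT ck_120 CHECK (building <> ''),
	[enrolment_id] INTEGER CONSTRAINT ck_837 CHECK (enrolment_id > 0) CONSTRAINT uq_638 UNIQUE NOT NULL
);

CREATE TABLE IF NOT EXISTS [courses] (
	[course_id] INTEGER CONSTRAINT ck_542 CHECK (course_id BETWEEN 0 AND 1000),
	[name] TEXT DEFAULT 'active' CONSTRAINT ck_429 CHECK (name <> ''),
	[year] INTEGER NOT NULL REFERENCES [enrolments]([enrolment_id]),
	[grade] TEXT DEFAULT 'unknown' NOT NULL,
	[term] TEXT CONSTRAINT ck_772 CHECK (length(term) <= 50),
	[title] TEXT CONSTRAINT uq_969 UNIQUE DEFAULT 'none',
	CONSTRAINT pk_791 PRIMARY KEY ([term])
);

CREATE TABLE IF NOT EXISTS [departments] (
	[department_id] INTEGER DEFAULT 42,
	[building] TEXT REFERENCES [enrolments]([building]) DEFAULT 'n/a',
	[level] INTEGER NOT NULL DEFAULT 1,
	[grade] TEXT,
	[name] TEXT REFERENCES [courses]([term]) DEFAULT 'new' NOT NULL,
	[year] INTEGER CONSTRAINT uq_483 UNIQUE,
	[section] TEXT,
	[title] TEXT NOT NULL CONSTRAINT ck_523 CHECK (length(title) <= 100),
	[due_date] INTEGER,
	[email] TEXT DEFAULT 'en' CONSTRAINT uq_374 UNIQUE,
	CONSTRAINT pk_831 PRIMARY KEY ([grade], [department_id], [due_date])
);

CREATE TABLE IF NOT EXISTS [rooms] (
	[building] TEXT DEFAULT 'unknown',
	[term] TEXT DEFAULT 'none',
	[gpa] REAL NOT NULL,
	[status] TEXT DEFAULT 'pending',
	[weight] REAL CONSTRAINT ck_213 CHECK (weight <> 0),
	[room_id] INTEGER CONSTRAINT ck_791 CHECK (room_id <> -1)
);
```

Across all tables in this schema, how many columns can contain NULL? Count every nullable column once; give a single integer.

enrolments: 3 nullable (section, major, level — PK (building) and explicit NOT NULL columns excluded).
courses: 3 nullable (course_id, name, title — PK (term) and explicit NOT NULL columns excluded).
departments: 4 nullable (building, year, section, email — PK (grade, department_id, due_date) and explicit NOT NULL columns excluded).
rooms: 5 nullable (building, term, status, weight, room_id — PK none and explicit NOT NULL columns excluded).
Total: 3 + 3 + 4 + 5 = 15.

15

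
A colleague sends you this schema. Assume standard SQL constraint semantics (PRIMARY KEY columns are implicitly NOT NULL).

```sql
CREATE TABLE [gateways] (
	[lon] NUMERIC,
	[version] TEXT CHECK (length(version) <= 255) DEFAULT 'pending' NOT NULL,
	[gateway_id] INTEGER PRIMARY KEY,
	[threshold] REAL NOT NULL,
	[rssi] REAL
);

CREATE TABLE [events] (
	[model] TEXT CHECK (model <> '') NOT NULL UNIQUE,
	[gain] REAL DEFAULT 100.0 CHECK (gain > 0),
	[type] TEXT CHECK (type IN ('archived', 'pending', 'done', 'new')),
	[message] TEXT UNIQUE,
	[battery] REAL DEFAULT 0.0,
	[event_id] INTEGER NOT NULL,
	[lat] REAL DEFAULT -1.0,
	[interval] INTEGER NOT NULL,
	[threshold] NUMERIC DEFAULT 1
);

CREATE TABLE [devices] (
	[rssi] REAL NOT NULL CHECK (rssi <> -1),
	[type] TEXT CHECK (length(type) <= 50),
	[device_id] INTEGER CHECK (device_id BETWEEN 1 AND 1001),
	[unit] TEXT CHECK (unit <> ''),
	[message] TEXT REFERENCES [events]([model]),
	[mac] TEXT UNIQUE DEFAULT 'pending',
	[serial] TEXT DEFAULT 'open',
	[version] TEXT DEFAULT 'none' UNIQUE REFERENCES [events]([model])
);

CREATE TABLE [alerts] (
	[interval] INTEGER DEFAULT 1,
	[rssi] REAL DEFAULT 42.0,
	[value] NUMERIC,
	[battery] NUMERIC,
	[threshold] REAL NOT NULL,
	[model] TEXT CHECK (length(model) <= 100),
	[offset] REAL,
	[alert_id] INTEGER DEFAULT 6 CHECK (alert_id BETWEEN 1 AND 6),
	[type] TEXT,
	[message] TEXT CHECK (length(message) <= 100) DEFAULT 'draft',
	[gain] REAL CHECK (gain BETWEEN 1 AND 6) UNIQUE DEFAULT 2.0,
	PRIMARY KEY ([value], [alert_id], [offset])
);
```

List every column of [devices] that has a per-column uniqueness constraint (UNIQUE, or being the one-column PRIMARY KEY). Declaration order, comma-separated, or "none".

mac, version

- rssi: no UNIQUE or single-column PK constraint.
- type: no UNIQUE or single-column PK constraint.
- device_id: no UNIQUE or single-column PK constraint.
- unit: no UNIQUE or single-column PK constraint.
- message: no UNIQUE or single-column PK constraint.
- mac: declared UNIQUE → unique.
- serial: no UNIQUE or single-column PK constraint.
- version: declared UNIQUE → unique.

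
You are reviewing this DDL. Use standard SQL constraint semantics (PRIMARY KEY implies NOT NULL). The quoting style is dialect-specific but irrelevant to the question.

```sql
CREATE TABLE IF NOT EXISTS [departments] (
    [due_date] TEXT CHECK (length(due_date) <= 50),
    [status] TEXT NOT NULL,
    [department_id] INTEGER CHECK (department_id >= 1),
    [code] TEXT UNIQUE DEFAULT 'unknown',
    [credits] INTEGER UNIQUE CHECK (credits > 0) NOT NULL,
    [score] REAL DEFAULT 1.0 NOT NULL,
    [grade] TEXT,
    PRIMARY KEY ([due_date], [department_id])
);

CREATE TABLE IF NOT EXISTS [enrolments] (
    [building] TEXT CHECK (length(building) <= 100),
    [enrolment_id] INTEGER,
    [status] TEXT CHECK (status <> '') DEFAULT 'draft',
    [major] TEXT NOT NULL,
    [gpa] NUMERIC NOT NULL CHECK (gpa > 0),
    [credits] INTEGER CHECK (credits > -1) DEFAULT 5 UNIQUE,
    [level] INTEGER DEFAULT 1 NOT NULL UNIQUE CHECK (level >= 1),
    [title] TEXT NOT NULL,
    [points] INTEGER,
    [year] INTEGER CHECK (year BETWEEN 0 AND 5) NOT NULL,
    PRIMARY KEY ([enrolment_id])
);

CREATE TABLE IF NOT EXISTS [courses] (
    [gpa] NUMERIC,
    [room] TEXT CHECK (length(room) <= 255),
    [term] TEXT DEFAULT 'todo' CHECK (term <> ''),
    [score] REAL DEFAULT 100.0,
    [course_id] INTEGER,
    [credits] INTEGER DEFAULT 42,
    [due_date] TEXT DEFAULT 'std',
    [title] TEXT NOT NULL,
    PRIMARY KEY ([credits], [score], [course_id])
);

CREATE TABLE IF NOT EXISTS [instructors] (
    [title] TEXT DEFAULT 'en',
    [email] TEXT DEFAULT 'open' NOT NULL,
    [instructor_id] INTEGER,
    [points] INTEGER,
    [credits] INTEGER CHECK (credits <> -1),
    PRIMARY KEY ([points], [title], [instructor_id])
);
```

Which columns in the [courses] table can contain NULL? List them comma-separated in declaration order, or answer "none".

gpa, room, term, due_date

- gpa: no NOT NULL constraint applies → nullable.
- room: CHECK does not forbid NULL (a CHECK constraint passes when its expression is NULL) → nullable.
- term: CHECK does not forbid NULL (a CHECK constraint passes when its expression is NULL) → nullable.
- score: part of the PRIMARY KEY, which implies NOT NULL → not nullable.
- course_id: part of the PRIMARY KEY, which implies NOT NULL → not nullable.
- credits: part of the PRIMARY KEY, which implies NOT NULL → not nullable.
- due_date: DEFAULT only fills an omitted column; an explicit NULL is still allowed → nullable.
- title: declared NOT NULL → not nullable.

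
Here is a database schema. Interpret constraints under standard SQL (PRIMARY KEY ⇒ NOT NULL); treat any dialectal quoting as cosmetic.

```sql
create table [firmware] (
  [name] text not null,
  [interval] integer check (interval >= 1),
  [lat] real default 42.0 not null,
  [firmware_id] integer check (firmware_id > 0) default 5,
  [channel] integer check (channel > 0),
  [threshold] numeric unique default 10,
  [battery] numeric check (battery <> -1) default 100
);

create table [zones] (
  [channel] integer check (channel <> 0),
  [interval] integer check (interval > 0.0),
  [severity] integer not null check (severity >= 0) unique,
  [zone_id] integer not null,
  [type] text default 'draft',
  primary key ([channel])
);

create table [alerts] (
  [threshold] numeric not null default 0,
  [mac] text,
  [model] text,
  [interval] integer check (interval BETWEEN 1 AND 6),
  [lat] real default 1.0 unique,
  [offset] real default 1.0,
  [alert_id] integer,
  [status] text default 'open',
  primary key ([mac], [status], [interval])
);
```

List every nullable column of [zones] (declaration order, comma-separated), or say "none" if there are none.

interval, type

- channel: part of the PRIMARY KEY, which implies NOT NULL → not nullable.
- interval: CHECK does not forbid NULL (a CHECK constraint passes when its expression is NULL) → nullable.
- severity: declared NOT NULL → not nullable.
- zone_id: declared NOT NULL → not nullable.
- type: DEFAULT only fills an omitted column; an explicit NULL is still allowed → nullable.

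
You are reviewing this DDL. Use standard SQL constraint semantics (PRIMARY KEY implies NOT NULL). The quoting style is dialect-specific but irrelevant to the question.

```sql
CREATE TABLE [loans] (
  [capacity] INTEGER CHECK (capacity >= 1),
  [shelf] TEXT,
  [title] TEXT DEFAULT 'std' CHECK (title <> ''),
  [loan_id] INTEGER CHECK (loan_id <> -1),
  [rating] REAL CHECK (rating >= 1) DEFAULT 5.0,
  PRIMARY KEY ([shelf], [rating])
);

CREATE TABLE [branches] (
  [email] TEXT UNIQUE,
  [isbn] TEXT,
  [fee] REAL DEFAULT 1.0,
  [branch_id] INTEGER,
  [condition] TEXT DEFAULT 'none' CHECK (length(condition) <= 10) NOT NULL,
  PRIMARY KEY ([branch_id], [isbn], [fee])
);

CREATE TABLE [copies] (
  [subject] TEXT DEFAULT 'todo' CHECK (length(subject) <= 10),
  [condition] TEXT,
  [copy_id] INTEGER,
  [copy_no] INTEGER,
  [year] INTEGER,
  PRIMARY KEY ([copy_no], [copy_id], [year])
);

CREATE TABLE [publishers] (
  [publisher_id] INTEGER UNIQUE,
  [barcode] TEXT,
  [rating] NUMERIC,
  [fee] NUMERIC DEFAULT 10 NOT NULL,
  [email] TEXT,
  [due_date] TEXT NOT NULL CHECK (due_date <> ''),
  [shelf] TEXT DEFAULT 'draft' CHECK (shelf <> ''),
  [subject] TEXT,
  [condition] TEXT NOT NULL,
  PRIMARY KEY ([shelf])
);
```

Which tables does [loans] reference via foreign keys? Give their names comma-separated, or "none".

none

No column in loans has a REFERENCES clause.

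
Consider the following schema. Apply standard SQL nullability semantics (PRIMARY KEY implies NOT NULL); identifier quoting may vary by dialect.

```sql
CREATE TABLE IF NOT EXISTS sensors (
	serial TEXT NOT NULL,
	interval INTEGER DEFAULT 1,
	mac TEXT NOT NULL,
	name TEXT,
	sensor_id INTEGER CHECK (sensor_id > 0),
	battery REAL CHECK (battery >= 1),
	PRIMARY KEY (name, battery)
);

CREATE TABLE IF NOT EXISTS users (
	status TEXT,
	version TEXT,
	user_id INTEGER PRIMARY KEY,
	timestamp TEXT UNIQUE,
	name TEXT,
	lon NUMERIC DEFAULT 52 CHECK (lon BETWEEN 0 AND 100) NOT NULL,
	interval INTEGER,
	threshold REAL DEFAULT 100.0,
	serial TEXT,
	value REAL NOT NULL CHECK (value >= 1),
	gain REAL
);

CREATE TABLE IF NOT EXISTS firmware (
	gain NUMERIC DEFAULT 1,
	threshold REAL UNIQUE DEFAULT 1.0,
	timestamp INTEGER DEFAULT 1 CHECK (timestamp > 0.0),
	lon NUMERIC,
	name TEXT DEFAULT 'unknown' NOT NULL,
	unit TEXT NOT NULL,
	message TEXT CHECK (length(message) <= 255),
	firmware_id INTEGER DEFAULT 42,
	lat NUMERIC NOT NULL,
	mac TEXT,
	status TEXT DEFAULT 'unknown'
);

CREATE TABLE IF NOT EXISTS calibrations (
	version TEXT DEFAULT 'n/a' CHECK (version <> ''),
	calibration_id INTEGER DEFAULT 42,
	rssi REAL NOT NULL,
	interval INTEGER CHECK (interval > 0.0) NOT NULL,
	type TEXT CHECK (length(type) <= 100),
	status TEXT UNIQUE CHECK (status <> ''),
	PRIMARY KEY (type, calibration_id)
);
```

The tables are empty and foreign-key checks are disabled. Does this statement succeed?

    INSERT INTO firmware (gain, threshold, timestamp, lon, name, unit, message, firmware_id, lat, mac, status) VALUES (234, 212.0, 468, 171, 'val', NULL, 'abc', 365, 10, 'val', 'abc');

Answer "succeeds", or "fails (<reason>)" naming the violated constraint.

fails (NOT NULL on unit)

unit is explicitly set to NULL, but unit is declared NOT NULL.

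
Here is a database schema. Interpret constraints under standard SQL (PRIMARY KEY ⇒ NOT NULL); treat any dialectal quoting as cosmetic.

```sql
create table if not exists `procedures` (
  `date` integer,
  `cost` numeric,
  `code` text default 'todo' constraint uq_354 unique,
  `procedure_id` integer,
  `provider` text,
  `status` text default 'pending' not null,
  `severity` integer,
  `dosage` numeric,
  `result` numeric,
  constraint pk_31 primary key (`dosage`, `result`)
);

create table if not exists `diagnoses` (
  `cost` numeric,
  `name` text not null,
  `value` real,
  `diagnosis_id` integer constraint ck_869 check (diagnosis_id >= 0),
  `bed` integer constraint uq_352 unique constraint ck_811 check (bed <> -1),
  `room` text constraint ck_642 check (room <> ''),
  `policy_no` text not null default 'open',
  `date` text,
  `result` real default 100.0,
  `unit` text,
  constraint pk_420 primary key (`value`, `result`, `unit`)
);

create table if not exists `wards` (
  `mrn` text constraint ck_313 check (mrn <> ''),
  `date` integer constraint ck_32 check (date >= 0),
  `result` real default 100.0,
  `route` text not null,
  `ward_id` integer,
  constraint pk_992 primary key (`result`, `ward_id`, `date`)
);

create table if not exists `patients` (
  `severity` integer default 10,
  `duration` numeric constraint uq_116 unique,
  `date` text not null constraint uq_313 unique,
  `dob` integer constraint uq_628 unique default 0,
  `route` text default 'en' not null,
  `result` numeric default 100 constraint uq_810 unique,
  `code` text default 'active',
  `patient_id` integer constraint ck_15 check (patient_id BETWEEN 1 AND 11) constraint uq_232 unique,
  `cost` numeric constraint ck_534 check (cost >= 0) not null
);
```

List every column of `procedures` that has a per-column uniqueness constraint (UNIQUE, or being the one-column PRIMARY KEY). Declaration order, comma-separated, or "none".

code

- date: no UNIQUE or single-column PK constraint.
- cost: no UNIQUE or single-column PK constraint.
- code: declared UNIQUE → unique.
- procedure_id: no UNIQUE or single-column PK constraint.
- provider: no UNIQUE or single-column PK constraint.
- status: no UNIQUE or single-column PK constraint.
- severity: no UNIQUE or single-column PK constraint.
- dosage: part of a composite PRIMARY KEY — only the tuple is unique, not this column on its own.
- result: part of a composite PRIMARY KEY — only the tuple is unique, not this column on its own.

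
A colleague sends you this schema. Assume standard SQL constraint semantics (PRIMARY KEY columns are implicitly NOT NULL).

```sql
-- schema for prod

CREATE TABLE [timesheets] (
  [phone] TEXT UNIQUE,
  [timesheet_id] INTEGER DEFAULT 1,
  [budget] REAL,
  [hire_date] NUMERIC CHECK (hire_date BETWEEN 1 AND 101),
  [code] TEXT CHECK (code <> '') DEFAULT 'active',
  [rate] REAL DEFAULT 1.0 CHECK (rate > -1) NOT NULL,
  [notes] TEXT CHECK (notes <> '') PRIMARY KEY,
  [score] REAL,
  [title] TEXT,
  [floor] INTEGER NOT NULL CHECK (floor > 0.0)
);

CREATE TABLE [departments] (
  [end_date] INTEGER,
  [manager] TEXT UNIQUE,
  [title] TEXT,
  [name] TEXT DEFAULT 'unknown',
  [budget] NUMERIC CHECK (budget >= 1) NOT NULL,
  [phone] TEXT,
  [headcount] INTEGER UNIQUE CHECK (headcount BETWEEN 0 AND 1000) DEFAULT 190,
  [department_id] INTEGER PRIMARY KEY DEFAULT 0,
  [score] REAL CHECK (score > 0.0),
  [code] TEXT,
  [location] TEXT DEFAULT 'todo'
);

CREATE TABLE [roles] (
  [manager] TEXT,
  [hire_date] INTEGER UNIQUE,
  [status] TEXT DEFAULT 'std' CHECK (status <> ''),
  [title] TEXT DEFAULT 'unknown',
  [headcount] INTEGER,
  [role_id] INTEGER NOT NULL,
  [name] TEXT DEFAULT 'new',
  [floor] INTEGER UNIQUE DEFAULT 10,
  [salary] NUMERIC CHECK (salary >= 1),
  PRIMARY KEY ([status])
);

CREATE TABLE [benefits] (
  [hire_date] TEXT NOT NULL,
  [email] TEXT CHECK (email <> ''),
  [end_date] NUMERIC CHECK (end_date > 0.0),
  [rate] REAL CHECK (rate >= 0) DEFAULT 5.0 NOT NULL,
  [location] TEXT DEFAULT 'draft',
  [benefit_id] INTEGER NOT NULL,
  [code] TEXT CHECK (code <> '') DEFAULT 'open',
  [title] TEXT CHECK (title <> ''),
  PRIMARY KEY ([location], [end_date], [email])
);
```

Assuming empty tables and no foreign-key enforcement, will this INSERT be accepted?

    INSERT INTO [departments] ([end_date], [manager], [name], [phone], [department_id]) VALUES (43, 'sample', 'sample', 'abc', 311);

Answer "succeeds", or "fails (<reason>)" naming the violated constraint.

budget is omitted from the column list and has no DEFAULT, so it would receive NULL.
But budget is declared NOT NULL.

fails (NOT NULL on budget)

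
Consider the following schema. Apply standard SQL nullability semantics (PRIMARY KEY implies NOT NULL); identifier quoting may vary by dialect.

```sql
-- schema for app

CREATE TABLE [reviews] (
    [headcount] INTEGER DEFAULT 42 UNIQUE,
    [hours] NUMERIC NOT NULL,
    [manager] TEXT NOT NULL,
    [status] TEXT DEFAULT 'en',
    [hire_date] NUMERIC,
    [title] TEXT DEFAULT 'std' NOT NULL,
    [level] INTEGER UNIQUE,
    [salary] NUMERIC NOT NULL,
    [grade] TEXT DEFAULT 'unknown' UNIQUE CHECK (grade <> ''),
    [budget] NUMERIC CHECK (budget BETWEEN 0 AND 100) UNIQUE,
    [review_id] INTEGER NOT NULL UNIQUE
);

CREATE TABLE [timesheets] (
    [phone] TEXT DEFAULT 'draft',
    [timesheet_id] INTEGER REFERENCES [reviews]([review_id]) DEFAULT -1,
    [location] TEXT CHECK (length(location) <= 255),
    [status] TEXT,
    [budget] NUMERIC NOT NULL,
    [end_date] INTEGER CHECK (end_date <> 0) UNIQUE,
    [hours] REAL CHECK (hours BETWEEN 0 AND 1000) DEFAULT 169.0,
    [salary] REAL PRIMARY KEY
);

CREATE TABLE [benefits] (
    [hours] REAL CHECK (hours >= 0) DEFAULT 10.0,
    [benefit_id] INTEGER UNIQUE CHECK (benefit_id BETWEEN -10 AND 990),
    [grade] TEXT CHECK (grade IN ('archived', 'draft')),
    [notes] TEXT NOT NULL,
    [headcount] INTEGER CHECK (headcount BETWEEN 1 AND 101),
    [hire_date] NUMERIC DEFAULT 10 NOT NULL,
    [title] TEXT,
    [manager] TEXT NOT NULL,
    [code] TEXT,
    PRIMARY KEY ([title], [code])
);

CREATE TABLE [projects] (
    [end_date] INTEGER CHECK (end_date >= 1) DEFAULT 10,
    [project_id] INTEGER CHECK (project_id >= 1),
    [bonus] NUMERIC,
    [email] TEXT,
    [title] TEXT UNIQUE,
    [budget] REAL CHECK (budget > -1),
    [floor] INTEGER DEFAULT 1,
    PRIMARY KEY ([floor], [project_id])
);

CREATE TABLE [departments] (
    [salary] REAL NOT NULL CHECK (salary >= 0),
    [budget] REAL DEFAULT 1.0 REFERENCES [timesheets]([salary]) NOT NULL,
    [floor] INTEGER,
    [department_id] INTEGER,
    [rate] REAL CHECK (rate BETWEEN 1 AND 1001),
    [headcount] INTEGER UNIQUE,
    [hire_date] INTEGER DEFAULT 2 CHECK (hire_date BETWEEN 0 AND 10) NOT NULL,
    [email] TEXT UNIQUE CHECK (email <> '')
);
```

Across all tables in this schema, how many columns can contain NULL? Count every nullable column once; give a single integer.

reviews: 6 nullable (headcount, status, hire_date, level, grade, budget — PK none and explicit NOT NULL columns excluded).
timesheets: 6 nullable (phone, timesheet_id, location, status, end_date, hours — PK (salary) and explicit NOT NULL columns excluded).
benefits: 4 nullable (hours, benefit_id, grade, headcount — PK (title, code) and explicit NOT NULL columns excluded).
projects: 5 nullable (end_date, bonus, email, title, budget — PK (floor, project_id) and explicit NOT NULL columns excluded).
departments: 5 nullable (floor, department_id, rate, headcount, email — PK none and explicit NOT NULL columns excluded).
Total: 6 + 6 + 4 + 5 + 5 = 26.

26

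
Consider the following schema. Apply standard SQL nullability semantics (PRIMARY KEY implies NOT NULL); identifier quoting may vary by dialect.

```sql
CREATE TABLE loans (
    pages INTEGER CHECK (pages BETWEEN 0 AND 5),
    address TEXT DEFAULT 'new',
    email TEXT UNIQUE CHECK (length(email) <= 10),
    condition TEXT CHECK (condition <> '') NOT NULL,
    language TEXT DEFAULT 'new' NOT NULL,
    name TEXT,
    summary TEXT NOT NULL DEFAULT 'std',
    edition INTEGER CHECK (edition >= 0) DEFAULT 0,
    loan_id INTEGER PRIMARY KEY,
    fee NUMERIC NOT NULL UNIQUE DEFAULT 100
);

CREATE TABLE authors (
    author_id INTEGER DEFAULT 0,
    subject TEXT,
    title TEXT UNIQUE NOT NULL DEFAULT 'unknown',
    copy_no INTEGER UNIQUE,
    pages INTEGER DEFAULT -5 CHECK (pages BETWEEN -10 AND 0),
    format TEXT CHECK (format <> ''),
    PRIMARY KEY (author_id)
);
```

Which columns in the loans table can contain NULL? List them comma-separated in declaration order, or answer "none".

pages, address, email, name, edition

- pages: CHECK does not forbid NULL (a CHECK constraint passes when its expression is NULL) → nullable.
- address: DEFAULT only fills an omitted column; an explicit NULL is still allowed → nullable.
- email: CHECK does not forbid NULL (a CHECK constraint passes when its expression is NULL) → nullable.
- condition: declared NOT NULL → not nullable.
- language: declared NOT NULL → not nullable.
- name: no NOT NULL constraint applies → nullable.
- summary: declared NOT NULL → not nullable.
- edition: CHECK does not forbid NULL (a CHECK constraint passes when its expression is NULL) → nullable.
- loan_id: part of the PRIMARY KEY, which implies NOT NULL → not nullable.
- fee: declared NOT NULL → not nullable.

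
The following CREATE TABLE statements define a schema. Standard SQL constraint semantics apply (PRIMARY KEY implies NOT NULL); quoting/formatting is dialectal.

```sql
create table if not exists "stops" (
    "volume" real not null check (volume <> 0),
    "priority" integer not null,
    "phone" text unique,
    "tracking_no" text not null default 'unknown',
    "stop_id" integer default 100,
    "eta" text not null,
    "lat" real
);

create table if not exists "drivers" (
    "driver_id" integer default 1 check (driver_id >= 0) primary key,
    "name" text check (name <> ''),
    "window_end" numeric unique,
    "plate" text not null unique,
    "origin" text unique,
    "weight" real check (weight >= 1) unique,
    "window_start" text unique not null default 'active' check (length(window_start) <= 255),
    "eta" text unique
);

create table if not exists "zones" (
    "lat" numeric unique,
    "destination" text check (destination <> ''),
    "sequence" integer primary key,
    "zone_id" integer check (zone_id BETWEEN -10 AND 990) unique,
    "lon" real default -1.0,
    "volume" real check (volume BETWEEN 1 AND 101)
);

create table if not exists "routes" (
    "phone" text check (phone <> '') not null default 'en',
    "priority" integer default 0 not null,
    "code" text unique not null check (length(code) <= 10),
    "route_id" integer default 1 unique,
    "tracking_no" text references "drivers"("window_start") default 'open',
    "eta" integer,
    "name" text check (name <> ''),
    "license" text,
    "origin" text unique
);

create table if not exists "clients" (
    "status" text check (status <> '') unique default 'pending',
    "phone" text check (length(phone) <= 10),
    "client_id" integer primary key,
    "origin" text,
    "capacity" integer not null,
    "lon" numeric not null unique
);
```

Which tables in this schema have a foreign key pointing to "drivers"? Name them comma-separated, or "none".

- routes.tracking_no references drivers(window_start).

routes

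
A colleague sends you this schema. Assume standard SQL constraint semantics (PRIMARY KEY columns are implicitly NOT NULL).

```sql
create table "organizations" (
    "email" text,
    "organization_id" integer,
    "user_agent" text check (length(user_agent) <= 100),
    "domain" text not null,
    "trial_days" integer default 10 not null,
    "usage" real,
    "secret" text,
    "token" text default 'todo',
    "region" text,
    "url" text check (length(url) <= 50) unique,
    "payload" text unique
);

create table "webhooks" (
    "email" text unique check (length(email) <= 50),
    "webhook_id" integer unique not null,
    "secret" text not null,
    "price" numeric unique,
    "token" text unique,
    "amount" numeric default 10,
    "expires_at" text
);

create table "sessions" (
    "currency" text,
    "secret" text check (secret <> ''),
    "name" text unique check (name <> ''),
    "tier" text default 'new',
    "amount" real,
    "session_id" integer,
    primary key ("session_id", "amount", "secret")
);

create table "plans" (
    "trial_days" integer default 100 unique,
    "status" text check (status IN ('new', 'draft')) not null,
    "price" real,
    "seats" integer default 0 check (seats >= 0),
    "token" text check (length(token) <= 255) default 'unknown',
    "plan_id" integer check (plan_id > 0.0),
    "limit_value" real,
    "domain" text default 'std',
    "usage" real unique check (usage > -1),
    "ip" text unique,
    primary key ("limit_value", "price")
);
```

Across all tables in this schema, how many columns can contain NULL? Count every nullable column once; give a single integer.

24

organizations: 9 nullable (email, organization_id, user_agent, usage, secret, token, region, url, payload — PK none and explicit NOT NULL columns excluded).
webhooks: 5 nullable (email, price, token, amount, expires_at — PK none and explicit NOT NULL columns excluded).
sessions: 3 nullable (currency, name, tier — PK (session_id, amount, secret) and explicit NOT NULL columns excluded).
plans: 7 nullable (trial_days, seats, token, plan_id, domain, usage, ip — PK (limit_value, price) and explicit NOT NULL columns excluded).
Total: 9 + 5 + 3 + 7 = 24.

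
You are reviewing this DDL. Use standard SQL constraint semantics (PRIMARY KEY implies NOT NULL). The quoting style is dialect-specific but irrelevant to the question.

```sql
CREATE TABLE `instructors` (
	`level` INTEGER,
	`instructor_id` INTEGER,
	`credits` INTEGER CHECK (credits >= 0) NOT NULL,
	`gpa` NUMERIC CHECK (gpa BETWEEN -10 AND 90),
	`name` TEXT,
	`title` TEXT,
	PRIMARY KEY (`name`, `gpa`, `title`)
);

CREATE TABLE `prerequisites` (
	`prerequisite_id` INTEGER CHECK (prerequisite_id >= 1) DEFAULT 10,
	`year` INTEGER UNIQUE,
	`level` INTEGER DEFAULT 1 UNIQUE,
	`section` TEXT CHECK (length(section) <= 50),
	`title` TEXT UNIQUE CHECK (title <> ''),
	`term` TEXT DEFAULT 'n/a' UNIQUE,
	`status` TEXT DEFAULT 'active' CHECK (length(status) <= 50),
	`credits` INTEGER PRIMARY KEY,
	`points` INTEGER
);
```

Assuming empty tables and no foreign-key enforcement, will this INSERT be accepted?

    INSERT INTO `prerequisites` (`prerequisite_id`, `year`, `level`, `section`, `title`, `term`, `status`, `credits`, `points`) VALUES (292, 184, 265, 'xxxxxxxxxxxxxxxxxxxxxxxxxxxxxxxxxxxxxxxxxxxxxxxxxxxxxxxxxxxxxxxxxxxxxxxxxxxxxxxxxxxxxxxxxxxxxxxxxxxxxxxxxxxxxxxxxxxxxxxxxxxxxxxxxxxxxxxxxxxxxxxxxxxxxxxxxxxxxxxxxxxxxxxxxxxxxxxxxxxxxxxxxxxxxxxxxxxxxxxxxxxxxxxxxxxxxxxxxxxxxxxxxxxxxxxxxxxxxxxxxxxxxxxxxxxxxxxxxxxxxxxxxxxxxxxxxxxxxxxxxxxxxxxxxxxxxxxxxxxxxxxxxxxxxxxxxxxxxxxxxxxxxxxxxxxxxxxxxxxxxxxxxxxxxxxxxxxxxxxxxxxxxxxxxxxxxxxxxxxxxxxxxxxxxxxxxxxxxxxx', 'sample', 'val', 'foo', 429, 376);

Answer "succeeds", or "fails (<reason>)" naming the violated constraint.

fails (CHECK on section)

The value 'xxxxxxxxxxxxxxxxxxxxxxxxxxxxxxxxxxxxxxxxxxxxxxxxxxxxxxxxxxxxxxxxxxxxxxxxxxxxxxxxxxxxxxxxxxxxxxxxxxxxxxxxxxxxxxxxxxxxxxxxxxxxxxxxxxxxxxxxxxxxxxxxxxxxxxxxxxxxxxxxxxxxxxxxxxxxxxxxxxxxxxxxxxxxxxxxxxxxxxxxxxxxxxxxxxxxxxxxxxxxxxxxxxxxxxxxxxxxxxxxxxxxxxxxxxxxxxxxxxxxxxxxxxxxxxxxxxxxxxxxxxxxxxxxxxxxxxxxxxxxxxxxxxxxxxxxxxxxxxxxxxxxxxxxxxxxxxxxxxxxxxxxxxxxxxxxxxxxxxxxxxxxxxxxxxxxxxxxxxxxxxxxxxxxxxxxxxxxxxxx' for section violates CHECK (length(section) <= 50).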